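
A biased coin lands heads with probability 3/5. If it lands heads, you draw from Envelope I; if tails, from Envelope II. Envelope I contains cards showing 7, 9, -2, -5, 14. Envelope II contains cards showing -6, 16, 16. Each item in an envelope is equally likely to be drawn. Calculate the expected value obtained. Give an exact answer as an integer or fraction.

E[X | Envelope I] = (7 + 9 − 2 − 5 + 14)/5 = 23/5
E[X | Envelope II] = (-6 + 16 + 16)/3 = 26/3
E[X] = (3/5)·23/5 + (2/5)·26/3 = 467/75

467/75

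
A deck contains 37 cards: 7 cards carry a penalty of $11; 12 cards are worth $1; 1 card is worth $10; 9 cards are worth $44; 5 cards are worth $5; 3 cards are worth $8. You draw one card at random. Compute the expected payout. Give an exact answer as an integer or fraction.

390/37 dollars

E[payout] = (7/37)·(-11) + (12/37)·1 + (1/37)·10 + (9/37)·44 + (5/37)·5 + (3/37)·8 = 390/37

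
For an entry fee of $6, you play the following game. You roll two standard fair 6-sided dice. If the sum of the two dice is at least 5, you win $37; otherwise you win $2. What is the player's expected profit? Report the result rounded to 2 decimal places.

$25.17

E[payout] = (1/6)·2 + (5/6)·37 = 187/6
Expected profit = 187/6 − 6 = 151/6 ≈ $25.17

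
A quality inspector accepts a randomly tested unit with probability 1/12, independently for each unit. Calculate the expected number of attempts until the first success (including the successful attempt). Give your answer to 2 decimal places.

12.00

For a geometric distribution, E[trials] = 1/p = 1/(1/12) = 12.
≈ 12.00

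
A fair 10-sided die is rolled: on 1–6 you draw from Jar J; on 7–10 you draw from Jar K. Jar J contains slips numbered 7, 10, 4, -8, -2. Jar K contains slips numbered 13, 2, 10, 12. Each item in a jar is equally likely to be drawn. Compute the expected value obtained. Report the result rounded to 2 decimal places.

E[X | Jar J] = (7 + 10 + 4 − 8 − 2)/5 = 11/5
E[X | Jar K] = (13 + 2 + 10 + 12)/4 = 37/4
E[X] = (3/5)·11/5 + (2/5)·37/4 = 251/50 ≈ 5.02

5.02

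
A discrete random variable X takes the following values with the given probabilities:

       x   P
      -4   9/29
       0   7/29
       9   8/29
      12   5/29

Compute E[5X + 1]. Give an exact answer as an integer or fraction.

E[5x+1] = (9/29)·(-19) + (7/29)·1 + (8/29)·46 + (5/29)·61
     = 509/29

509/29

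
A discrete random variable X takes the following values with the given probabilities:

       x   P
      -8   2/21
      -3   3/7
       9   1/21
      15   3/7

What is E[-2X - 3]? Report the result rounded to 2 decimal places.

-12.62

E[-2x-3] = (2/21)·13 + (3/7)·3 + (1/21)·(-21) + (3/7)·(-33)
     = -265/21 ≈ -12.62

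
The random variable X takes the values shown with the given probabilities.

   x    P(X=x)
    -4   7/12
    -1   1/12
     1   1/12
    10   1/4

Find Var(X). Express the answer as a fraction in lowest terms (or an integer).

1241/36

E[X] = (7/12)·(-4) + (1/12)·(-1) + (1/12)·1 + (1/4)·10 = 1/6
E[X²] = (7/12)·16 + (1/12)·1 + (1/12)·1 + (1/4)·100 = 69/2
Var(X) = 69/2 − (1/6)² = 1241/36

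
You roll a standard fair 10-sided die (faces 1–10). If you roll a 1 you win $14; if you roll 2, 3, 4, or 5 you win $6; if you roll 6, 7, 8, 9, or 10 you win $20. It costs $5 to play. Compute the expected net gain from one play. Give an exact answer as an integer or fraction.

44/5 dollars

E[payout] = (2/5)·6 + (1/10)·14 + (1/2)·20 = 69/5
Expected profit = 69/5 − 5 = 44/5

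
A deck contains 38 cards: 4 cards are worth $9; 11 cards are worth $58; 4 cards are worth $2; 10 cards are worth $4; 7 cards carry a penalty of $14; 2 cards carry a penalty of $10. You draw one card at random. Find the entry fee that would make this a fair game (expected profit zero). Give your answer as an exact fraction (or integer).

302/19 dollars

E[payout] = (4/38)·9 + (11/38)·58 + (4/38)·2 + (10/38)·4 + (7/38)·(-14) + (2/38)·(-10) = 302/19
Fair fee = E[payout] = 302/19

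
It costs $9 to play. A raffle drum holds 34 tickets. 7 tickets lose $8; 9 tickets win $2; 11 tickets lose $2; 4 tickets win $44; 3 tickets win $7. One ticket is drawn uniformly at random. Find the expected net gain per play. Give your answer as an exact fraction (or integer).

-169/34 dollars

E[payout] = (7/34)·(-8) + (9/34)·2 + (11/34)·(-2) + (4/34)·44 + (3/34)·7 = 137/34
Expected profit = 137/34 − 9 = -169/34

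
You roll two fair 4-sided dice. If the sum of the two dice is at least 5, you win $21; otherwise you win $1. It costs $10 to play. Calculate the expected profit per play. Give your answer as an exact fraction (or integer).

E[payout] = (3/8)·1 + (5/8)·21 = 27/2
Expected profit = 27/2 − 10 = 7/2

7/2 dollars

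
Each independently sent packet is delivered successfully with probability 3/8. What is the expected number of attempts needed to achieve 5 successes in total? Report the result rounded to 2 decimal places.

13.33

By linearity (sum of 5 independent geometric waits), E[trials] = 5/p = 5/(3/8) = 40/3.
≈ 13.33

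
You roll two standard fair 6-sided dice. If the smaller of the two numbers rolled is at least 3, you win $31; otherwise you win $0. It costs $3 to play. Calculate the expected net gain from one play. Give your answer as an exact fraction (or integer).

97/9 dollars

E[payout] = (5/9)·0 + (4/9)·31 = 124/9
Expected profit = 124/9 − 3 = 97/9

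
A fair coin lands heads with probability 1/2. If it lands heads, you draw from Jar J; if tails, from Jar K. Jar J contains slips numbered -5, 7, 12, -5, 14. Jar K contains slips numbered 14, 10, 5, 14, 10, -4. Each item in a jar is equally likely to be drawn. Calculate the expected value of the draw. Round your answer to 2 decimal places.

6.38

E[X | Jar J] = (-5 + 7 + 12 − 5 + 14)/5 = 23/5
E[X | Jar K] = (14 + 10 + 5 + 14 + 10 − 4)/6 = 49/6
E[X] = (1/2)·23/5 + (1/2)·49/6 = 383/60 ≈ 6.38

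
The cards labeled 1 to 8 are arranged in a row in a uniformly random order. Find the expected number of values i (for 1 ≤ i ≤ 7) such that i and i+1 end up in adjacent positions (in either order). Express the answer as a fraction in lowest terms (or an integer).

7/4

For each i ∈ {1,…,7}, let Xᵢ = 1 if i and i+1 are adjacent. P(Xᵢ=1) = 2·(8−1)!/8! = 2/8.
By linearity, E[ΣXᵢ] = (7)·(2/8) = 7/4.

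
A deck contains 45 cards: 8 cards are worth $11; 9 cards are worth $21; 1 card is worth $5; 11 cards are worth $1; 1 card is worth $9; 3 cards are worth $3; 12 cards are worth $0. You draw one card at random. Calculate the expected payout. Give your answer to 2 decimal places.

E[payout] = (8/45)·11 + (9/45)·21 + (1/45)·5 + (11/45)·1 + (1/45)·9 + (3/45)·3 + (12/45)·0 = 311/45
≈ $6.91

$6.91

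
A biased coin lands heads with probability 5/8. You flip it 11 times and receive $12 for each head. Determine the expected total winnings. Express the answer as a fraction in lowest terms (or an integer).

E[#heads] = 11·5/8 = 55/8 (linearity over flips).
E[winnings] = 12·55/8 = 165/2.

165/2 dollars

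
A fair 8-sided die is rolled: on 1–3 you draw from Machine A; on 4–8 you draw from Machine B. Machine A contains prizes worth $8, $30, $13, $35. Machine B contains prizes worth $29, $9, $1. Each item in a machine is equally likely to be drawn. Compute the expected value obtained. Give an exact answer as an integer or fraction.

259/16 dollars

E[X | Machine A] = (8 + 30 + 13 + 35)/4 = 43/2
E[X | Machine B] = (29 + 9 + 1)/3 = 13
E[X] = (3/8)·43/2 + (5/8)·13 = 259/16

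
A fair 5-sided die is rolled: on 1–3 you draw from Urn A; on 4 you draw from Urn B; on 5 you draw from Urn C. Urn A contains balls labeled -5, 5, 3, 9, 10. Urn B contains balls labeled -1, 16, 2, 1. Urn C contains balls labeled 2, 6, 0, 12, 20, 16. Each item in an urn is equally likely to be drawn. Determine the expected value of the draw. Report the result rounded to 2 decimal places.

5.41

E[X | Urn A] = (-5 + 5 + 3 + 9 + 10)/5 = 22/5
E[X | Urn B] = (-1 + 16 + 2 + 1)/4 = 9/2
E[X | Urn C] = (2 + 6 + 0 + 12 + 20 + 16)/6 = 28/3
E[X] = (3/5)·22/5 + (1/5)·9/2 + (1/5)·28/3 = 811/150 ≈ 5.41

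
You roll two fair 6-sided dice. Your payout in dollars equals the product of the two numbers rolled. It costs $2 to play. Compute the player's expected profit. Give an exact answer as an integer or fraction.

Distribution of the product of the two numbers rolled: 1 w.p. 1/36, 2 w.p. 1/18, 3 w.p. 1/18, 4 w.p. 1/12, 5 w.p. 1/18, 6 w.p. 1/9, …
E[payout] = (1/36)·1 + (1/18)·2 + (1/18)·3 + (1/12)·4 + (1/18)·5 + (1/9)·6 + (1/18)·8 + (1/36)·9 + (1/18)·10 + (1/9)·12 + (1/18)·15 + (1/36)·16 + (1/18)·18 + (1/18)·20 + (1/18)·24 + (1/36)·25 + (1/18)·30 + (1/36)·36 = 49/4
Expected profit = 49/4 − 2 = 41/4

41/4 dollars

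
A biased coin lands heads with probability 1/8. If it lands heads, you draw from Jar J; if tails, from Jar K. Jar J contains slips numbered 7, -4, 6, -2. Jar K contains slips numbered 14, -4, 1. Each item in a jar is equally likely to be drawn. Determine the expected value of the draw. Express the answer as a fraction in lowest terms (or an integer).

329/96

E[X | Jar J] = (7 − 4 + 6 − 2)/4 = 7/4
E[X | Jar K] = (14 − 4 + 1)/3 = 11/3
E[X] = (1/8)·7/4 + (7/8)·11/3 = 329/96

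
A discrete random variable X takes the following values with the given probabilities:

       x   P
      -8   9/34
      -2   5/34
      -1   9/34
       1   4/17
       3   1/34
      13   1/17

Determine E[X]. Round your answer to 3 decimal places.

E[X] = (9/34)·(-8) + (5/34)·(-2) + (9/34)·(-1) + (4/17)·1 + (1/34)·3 + (1/17)·13
     = -27/17 ≈ -1.588

-1.588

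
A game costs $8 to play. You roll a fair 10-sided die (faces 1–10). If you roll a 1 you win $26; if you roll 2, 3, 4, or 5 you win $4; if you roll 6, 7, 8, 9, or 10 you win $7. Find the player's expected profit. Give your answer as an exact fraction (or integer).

-3/10 dollars

E[payout] = (2/5)·4 + (1/2)·7 + (1/10)·26 = 77/10
Expected profit = 77/10 − 8 = -3/10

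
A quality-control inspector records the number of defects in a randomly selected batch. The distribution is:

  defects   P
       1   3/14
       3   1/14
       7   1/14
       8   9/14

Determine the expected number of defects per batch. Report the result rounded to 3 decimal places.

E[X] = (3/14)·1 + (1/14)·3 + (1/14)·7 + (9/14)·8
     = 85/14 ≈ 6.071

6.071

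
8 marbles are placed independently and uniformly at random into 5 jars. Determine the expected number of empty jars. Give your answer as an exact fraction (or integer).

Let Xⱼ=1 if jar j is empty. P(Xⱼ=1) = ((5-1)/5)^8 = 65536/390625.
By linearity, E[#empty] = 5·65536/390625 = 65536/78125.

65536/78125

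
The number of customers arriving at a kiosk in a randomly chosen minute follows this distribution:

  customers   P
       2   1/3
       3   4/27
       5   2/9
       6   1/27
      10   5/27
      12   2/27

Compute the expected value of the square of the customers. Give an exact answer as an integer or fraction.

E[X²] = (1/3)·4 + (4/27)·9 + (2/9)·25 + (1/27)·36 + (5/27)·100 + (2/27)·144
     = 1046/27

1046/27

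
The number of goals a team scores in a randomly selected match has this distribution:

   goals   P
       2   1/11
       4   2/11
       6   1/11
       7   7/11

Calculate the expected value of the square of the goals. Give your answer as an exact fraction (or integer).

415/11

E[X²] = (1/11)·4 + (2/11)·16 + (1/11)·36 + (7/11)·49
     = 415/11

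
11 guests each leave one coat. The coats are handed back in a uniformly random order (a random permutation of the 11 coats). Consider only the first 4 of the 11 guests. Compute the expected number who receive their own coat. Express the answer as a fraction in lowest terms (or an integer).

Let Xᵢ = 1 if person i gets their own coat. For each i, P(Xᵢ=1) = 1/11.
By linearity of expectation, E[X₁+…+X_4] = 4·(1/11) = 4/11.

4/11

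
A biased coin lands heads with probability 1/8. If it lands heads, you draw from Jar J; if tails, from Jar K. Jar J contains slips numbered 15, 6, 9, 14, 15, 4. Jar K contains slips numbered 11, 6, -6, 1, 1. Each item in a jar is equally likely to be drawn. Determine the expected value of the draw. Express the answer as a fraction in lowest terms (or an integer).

287/80

E[X | Jar J] = (15 + 6 + 9 + 14 + 15 + 4)/6 = 21/2
E[X | Jar K] = (11 + 6 − 6 + 1 + 1)/5 = 13/5
E[X] = (1/8)·21/2 + (7/8)·13/5 = 287/80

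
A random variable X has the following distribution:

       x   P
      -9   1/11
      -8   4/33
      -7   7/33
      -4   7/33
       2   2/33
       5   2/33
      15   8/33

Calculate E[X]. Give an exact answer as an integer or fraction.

E[X] = (1/11)·(-9) + (4/33)·(-8) + (7/33)·(-7) + (7/33)·(-4) + (2/33)·2 + (2/33)·5 + (8/33)·15
     = -2/33

-2/33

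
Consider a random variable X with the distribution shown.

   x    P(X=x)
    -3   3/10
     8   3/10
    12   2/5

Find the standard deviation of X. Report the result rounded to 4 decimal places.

6.3095

E[X] = 63/10, E[X²] = 159/2
Var(X) = E[X²] − (E[X])² = 159/2 − 3969/100 = 3981/100
SD(X) = √(3981/100) ≈ 6.3095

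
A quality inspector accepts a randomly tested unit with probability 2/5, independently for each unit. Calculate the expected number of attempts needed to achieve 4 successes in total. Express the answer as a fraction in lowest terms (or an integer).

10

By linearity (sum of 4 independent geometric waits), E[trials] = 4/p = 4/(2/5) = 10.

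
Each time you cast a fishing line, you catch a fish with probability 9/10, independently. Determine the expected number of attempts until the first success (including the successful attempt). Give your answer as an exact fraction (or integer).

For a geometric distribution, E[trials] = 1/p = 1/(9/10) = 10/9.

10/9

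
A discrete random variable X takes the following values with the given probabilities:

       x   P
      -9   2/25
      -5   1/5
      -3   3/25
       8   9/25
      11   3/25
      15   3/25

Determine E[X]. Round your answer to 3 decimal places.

3.920

E[X] = (2/25)·(-9) + (1/5)·(-5) + (3/25)·(-3) + (9/25)·8 + (3/25)·11 + (3/25)·15
     = 98/25 ≈ 3.920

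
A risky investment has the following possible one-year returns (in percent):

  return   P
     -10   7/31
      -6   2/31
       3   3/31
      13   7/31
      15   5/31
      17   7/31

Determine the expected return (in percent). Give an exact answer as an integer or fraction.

212/31

E[X] = (7/31)·(-10) + (2/31)·(-6) + (3/31)·3 + (7/31)·13 + (5/31)·15 + (7/31)·17
     = 212/31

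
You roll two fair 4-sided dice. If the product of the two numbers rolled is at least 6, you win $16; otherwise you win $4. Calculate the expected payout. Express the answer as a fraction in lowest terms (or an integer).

$10

E[payout] = (1/2)·4 + (1/2)·16 = 10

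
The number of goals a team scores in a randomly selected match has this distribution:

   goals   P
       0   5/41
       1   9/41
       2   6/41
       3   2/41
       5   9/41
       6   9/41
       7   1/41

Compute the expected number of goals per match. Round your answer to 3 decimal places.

3.244

E[X] = (5/41)·0 + (9/41)·1 + (6/41)·2 + (2/41)·3 + (9/41)·5 + (9/41)·6 + (1/41)·7
     = 133/41 ≈ 3.244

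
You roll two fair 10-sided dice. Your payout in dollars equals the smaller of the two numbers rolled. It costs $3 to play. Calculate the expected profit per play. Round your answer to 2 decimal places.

Distribution of the smaller of the two numbers rolled: 1 w.p. 19/100, 2 w.p. 17/100, 3 w.p. 3/20, 4 w.p. 13/100, 5 w.p. 11/100, 6 w.p. 9/100, …
E[payout] = (19/100)·1 + (17/100)·2 + (3/20)·3 + (13/100)·4 + (11/100)·5 + (9/100)·6 + (7/100)·7 + (1/20)·8 + (3/100)·9 + (1/100)·10 = 77/20
Expected profit = 77/20 − 3 = 17/20 ≈ $0.85

$0.85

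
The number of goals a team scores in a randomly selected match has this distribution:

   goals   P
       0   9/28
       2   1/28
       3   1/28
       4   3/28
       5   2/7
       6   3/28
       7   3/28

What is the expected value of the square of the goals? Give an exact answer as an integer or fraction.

129/7

E[X²] = (9/28)·0 + (1/28)·4 + (1/28)·9 + (3/28)·16 + (2/7)·25 + (3/28)·36 + (3/28)·49
     = 129/7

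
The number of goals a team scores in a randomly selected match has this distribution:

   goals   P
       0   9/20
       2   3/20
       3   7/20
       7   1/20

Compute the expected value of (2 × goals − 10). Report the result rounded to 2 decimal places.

E[2x-10] = (9/20)·(-10) + (3/20)·(-6) + (7/20)·(-4) + (1/20)·4
     = -33/5 ≈ -6.60

-6.60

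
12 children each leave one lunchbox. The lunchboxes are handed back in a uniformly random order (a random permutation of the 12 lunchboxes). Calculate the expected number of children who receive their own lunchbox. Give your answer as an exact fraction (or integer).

Let Xᵢ = 1 if person i gets their own lunchbox. For each i, P(Xᵢ=1) = 1/12.
By linearity of expectation, E[X₁+…+X_12] = 12·(1/12) = 1.

1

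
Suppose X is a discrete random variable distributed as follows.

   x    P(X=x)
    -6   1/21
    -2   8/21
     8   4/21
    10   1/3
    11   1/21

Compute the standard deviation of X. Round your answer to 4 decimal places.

5.9788

E[X] = 13/3, E[X²] = 1145/21
Var(X) = E[X²] − (E[X])² = 1145/21 − 169/9 = 2252/63
SD(X) = √(2252/63) ≈ 5.9788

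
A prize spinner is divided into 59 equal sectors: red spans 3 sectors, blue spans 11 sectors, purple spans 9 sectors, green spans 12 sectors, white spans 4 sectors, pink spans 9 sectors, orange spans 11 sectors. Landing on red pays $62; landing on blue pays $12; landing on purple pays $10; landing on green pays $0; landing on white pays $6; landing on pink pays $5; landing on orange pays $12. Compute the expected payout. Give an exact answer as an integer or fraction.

609/59 dollars

E[payout] = (3/59)·62 + (11/59)·12 + (9/59)·10 + (12/59)·0 + (4/59)·6 + (9/59)·5 + (11/59)·12 = 609/59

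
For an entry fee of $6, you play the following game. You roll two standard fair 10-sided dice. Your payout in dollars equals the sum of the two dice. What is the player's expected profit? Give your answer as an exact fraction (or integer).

$5

Distribution of the sum of the two dice: 2 w.p. 1/100, 3 w.p. 1/50, 4 w.p. 3/100, 5 w.p. 1/25, 6 w.p. 1/20, 7 w.p. 3/50, …
E[payout] = (1/100)·2 + (1/50)·3 + (3/100)·4 + (1/25)·5 + (1/20)·6 + (3/50)·7 + (7/100)·8 + (2/25)·9 + (9/100)·10 + (1/10)·11 + (9/100)·12 + (2/25)·13 + (7/100)·14 + (3/50)·15 + (1/20)·16 + (1/25)·17 + (3/100)·18 + (1/50)·19 + (1/100)·20 = 11
Expected profit = 11 − 6 = 5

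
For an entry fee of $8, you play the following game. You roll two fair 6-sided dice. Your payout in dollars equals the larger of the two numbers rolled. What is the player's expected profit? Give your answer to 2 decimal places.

-$3.53

Distribution of the larger of the two numbers rolled: 1 w.p. 1/36, 2 w.p. 1/12, 3 w.p. 5/36, 4 w.p. 7/36, 5 w.p. 1/4, 6 w.p. 11/36
E[payout] = (1/36)·1 + (1/12)·2 + (5/36)·3 + (7/36)·4 + (1/4)·5 + (11/36)·6 = 161/36
Expected profit = 161/36 − 8 = -127/36 ≈ -$3.53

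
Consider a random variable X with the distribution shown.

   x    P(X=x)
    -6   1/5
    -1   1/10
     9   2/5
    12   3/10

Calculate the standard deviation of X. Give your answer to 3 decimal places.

E[X] = 59/10, E[X²] = 829/10
Var(X) = E[X²] − (E[X])² = 829/10 − 3481/100 = 4809/100
SD(X) = √(4809/100) ≈ 6.935

6.935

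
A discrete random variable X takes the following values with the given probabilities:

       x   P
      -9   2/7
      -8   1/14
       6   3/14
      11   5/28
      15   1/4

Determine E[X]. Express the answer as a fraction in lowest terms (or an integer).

27/7

E[X] = (2/7)·(-9) + (1/14)·(-8) + (3/14)·6 + (5/28)·11 + (1/4)·15
     = 27/7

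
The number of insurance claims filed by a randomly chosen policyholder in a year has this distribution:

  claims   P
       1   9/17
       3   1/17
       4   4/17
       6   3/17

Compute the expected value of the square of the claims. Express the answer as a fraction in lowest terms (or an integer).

E[X²] = (9/17)·1 + (1/17)·9 + (4/17)·16 + (3/17)·36
     = 190/17

190/17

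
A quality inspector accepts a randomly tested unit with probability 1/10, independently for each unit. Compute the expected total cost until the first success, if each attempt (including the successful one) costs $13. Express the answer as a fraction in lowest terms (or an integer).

E[#attempts] = 1/p = 10; E[cost] = 13·10 = 130.

$130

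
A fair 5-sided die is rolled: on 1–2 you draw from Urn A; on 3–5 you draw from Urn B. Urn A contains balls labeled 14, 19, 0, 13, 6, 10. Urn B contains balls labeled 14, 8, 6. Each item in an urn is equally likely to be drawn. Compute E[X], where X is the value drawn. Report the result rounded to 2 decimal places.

9.73

E[X | Urn A] = (14 + 19 + 0 + 13 + 6 + 10)/6 = 31/3
E[X | Urn B] = (14 + 8 + 6)/3 = 28/3
E[X] = (2/5)·31/3 + (3/5)·28/3 = 146/15 ≈ 9.73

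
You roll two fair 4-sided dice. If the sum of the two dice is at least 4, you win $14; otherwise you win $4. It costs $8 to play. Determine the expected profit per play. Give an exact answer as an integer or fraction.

33/8 dollars

E[payout] = (3/16)·4 + (13/16)·14 = 97/8
Expected profit = 97/8 − 8 = 33/8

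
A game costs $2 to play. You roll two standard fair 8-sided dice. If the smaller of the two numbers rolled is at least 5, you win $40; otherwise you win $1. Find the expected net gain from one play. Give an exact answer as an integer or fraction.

E[payout] = (3/4)·1 + (1/4)·40 = 43/4
Expected profit = 43/4 − 2 = 35/4

35/4 dollars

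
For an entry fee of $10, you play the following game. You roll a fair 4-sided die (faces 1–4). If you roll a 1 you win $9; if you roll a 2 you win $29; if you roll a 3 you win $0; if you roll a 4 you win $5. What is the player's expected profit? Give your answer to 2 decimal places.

$0.75

E[payout] = (1/4)·0 + (1/4)·5 + (1/4)·9 + (1/4)·29 = 43/4
Expected profit = 43/4 − 10 = 3/4 ≈ $0.75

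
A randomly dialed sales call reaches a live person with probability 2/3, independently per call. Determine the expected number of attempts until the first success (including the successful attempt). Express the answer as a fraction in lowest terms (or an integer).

For a geometric distribution, E[trials] = 1/p = 1/(2/3) = 3/2.

3/2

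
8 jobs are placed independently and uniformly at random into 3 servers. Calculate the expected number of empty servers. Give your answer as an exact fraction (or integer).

256/2187

Let Xⱼ=1 if server j is empty. P(Xⱼ=1) = ((3-1)/3)^8 = 256/6561.
By linearity, E[#empty] = 3·256/6561 = 256/2187.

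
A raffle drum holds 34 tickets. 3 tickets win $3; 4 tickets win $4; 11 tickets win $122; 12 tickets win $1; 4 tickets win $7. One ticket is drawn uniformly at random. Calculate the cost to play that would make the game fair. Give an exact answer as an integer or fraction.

1407/34 dollars

E[payout] = (3/34)·3 + (4/34)·4 + (11/34)·122 + (12/34)·1 + (4/34)·7 = 1407/34
Fair fee = E[payout] = 1407/34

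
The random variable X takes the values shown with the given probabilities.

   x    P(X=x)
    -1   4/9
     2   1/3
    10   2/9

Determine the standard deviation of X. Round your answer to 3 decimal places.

4.246

E[X] = 22/9, E[X²] = 24
Var(X) = E[X²] − (E[X])² = 24 − 484/81 = 1460/81
SD(X) = √(1460/81) ≈ 4.246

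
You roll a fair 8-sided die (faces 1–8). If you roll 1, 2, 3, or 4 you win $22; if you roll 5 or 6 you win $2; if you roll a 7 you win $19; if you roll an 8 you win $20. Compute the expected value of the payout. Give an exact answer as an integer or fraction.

131/8 dollars

E[payout] = (1/4)·2 + (1/8)·19 + (1/8)·20 + (1/2)·22 = 131/8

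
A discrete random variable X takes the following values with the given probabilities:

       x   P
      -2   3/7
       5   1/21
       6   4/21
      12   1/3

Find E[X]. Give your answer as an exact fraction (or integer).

E[X] = (3/7)·(-2) + (1/21)·5 + (4/21)·6 + (1/3)·12
     = 95/21

95/21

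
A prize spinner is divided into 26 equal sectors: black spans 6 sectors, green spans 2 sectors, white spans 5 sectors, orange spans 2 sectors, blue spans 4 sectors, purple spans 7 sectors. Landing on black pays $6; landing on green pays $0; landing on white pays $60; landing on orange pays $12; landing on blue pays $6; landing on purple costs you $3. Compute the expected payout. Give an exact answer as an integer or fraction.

E[payout] = (6/26)·6 + (2/26)·0 + (5/26)·60 + (2/26)·12 + (4/26)·6 + (7/26)·(-3) = 363/26

363/26 dollars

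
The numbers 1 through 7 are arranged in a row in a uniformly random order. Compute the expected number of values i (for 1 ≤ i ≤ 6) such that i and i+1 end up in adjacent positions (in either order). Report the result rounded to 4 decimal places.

1.7143

For each i ∈ {1,…,6}, let Xᵢ = 1 if i and i+1 are adjacent. P(Xᵢ=1) = 2·(7−1)!/7! = 2/7.
By linearity, E[ΣXᵢ] = (6)·(2/7) = 12/7.
≈ 1.7143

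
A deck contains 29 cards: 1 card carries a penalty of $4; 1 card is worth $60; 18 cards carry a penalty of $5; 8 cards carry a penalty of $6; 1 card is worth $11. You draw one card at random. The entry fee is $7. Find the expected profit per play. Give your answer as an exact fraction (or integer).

-274/29 dollars

E[payout] = (1/29)·(-4) + (1/29)·60 + (18/29)·(-5) + (8/29)·(-6) + (1/29)·11 = -71/29
Expected profit = -71/29 − 7 = -274/29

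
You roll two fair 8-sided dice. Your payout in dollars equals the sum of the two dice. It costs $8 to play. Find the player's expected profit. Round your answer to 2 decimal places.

Distribution of the sum of the two dice: 2 w.p. 1/64, 3 w.p. 1/32, 4 w.p. 3/64, 5 w.p. 1/16, 6 w.p. 5/64, 7 w.p. 3/32, …
E[payout] = (1/64)·2 + (1/32)·3 + (3/64)·4 + (1/16)·5 + (5/64)·6 + (3/32)·7 + (7/64)·8 + (1/8)·9 + (7/64)·10 + (3/32)·11 + (5/64)·12 + (1/16)·13 + (3/64)·14 + (1/32)·15 + (1/64)·16 = 9
Expected profit = 9 − 8 = 1 ≈ $1.00

$1.00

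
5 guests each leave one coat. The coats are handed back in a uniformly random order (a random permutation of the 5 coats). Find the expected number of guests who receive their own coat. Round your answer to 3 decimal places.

1.000

Let Xᵢ = 1 if person i gets their own coat. For each i, P(Xᵢ=1) = 1/5.
By linearity of expectation, E[X₁+…+X_5] = 5·(1/5) = 1.
≈ 1.000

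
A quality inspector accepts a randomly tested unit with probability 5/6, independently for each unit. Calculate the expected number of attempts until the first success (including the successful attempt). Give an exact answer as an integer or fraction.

For a geometric distribution, E[trials] = 1/p = 1/(5/6) = 6/5.

6/5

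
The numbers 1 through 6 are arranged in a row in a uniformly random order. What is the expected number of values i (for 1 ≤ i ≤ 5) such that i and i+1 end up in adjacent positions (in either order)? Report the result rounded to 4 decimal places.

1.6667

For each i ∈ {1,…,5}, let Xᵢ = 1 if i and i+1 are adjacent. P(Xᵢ=1) = 2·(6−1)!/6! = 2/6.
By linearity, E[ΣXᵢ] = (5)·(2/6) = 5/3.
≈ 1.6667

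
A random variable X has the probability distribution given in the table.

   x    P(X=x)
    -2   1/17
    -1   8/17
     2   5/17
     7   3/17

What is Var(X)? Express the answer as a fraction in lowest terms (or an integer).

2602/289

E[X] = (1/17)·(-2) + (8/17)·(-1) + (5/17)·2 + (3/17)·7 = 21/17
E[X²] = (1/17)·4 + (8/17)·1 + (5/17)·4 + (3/17)·49 = 179/17
Var(X) = 179/17 − (21/17)² = 2602/289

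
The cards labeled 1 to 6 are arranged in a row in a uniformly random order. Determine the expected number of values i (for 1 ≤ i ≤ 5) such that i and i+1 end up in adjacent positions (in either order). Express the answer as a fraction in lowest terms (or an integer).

5/3

For each i ∈ {1,…,5}, let Xᵢ = 1 if i and i+1 are adjacent. P(Xᵢ=1) = 2·(6−1)!/6! = 2/6.
By linearity, E[ΣXᵢ] = (5)·(2/6) = 5/3.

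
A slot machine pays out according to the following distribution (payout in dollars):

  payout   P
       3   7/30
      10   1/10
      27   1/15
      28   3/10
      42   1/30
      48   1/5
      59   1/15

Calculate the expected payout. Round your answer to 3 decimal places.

E[X] = (7/30)·3 + (1/10)·10 + (1/15)·27 + (3/10)·28 + (1/30)·42 + (1/5)·48 + (1/15)·59
     = 161/6 ≈ 26.833

$26.833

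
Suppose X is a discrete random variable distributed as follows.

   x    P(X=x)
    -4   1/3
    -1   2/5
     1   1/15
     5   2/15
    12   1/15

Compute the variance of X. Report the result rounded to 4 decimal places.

E[X] = (1/3)·(-4) + (2/5)·(-1) + (1/15)·1 + (2/15)·5 + (1/15)·12 = -1/5
E[X²] = (1/3)·16 + (2/5)·1 + (1/15)·1 + (2/15)·25 + (1/15)·144 = 281/15
Var(X) = 281/15 − (-1/5)² = 1402/75 ≈ 18.6933

18.6933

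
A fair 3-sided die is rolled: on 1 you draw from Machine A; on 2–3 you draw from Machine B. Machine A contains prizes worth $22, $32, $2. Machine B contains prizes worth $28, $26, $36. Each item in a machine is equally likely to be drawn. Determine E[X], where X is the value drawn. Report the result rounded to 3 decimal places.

E[X | Machine A] = (22 + 32 + 2)/3 = 56/3
E[X | Machine B] = (28 + 26 + 36)/3 = 30
E[X] = (1/3)·56/3 + (2/3)·30 = 236/9 ≈ 26.222

$26.222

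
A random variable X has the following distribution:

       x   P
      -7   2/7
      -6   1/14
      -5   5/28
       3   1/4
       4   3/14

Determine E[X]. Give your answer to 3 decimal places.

-1.714

E[X] = (2/7)·(-7) + (1/14)·(-6) + (5/28)·(-5) + (1/4)·3 + (3/14)·4
     = -12/7 ≈ -1.714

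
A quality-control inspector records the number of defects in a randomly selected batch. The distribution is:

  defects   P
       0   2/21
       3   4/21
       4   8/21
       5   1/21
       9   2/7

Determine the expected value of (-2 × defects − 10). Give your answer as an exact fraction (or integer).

-416/21

E[-2x-10] = (2/21)·(-10) + (4/21)·(-16) + (8/21)·(-18) + (1/21)·(-20) + (2/7)·(-28)
     = -416/21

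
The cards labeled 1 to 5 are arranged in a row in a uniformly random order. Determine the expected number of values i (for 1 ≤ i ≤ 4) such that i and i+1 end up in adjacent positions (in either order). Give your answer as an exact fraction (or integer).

8/5

For each i ∈ {1,…,4}, let Xᵢ = 1 if i and i+1 are adjacent. P(Xᵢ=1) = 2·(5−1)!/5! = 2/5.
By linearity, E[ΣXᵢ] = (4)·(2/5) = 8/5.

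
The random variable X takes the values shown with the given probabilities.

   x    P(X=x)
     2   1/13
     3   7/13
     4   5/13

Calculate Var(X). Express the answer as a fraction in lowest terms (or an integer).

62/169

E[X] = (1/13)·2 + (7/13)·3 + (5/13)·4 = 43/13
E[X²] = (1/13)·4 + (7/13)·9 + (5/13)·16 = 147/13
Var(X) = 147/13 − (43/13)² = 62/169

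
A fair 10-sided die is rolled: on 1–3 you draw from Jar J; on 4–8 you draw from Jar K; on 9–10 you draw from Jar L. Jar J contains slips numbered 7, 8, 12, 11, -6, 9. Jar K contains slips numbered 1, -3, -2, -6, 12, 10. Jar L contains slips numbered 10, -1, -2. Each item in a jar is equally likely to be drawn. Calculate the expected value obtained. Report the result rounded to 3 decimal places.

E[X | Jar J] = (7 + 8 + 12 + 11 − 6 + 9)/6 = 41/6
E[X | Jar K] = (1 − 3 − 2 − 6 + 12 + 10)/6 = 2
E[X | Jar L] = (10 − 1 − 2)/3 = 7/3
E[X] = (3/10)·41/6 + (1/2)·2 + (1/5)·7/3 = 211/60 ≈ 3.517

3.517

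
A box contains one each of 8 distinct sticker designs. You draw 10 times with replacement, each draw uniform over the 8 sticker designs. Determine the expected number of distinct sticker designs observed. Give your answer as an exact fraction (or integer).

Let Xⱼ=1 if type j appears at least once. P(Xⱼ=1) = 1 − ((8−1)/8)^10 = 791266575/1073741824.
E[#distinct] = 8·791266575/1073741824 = 791266575/134217728.

791266575/134217728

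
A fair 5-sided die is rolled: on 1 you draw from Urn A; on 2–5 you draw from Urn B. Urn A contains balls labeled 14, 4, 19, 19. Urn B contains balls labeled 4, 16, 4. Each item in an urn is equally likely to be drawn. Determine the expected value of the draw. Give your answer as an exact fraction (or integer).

E[X | Urn A] = (14 + 4 + 19 + 19)/4 = 14
E[X | Urn B] = (4 + 16 + 4)/3 = 8
E[X] = (1/5)·14 + (4/5)·8 = 46/5

46/5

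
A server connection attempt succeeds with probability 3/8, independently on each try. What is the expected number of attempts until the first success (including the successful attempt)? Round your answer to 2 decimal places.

For a geometric distribution, E[trials] = 1/p = 1/(3/8) = 8/3.
≈ 2.67

2.67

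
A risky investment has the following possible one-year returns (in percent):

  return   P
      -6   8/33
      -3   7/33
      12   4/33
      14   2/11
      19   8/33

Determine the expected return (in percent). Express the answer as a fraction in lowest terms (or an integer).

E[X] = (8/33)·(-6) + (7/33)·(-3) + (4/33)·12 + (2/11)·14 + (8/33)·19
     = 215/33

215/33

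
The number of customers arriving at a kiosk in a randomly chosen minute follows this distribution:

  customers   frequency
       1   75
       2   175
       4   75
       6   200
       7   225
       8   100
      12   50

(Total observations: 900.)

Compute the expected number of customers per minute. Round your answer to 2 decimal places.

Total = 900, so P(customers=1) = 75/900, etc.
E[X] = (1/12)·1 + (7/36)·2 + (1/12)·4 + (2/9)·6 + (1/4)·7 + (1/9)·8 + (1/18)·12
     = 49/9 ≈ 5.44

5.44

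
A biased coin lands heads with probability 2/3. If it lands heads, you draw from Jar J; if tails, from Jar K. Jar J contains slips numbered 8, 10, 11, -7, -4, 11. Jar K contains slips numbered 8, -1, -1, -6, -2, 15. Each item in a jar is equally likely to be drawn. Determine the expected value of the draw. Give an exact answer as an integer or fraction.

E[X | Jar J] = (8 + 10 + 11 − 7 − 4 + 11)/6 = 29/6
E[X | Jar K] = (8 − 1 − 1 − 6 − 2 + 15)/6 = 13/6
E[X] = (2/3)·29/6 + (1/3)·13/6 = 71/18

71/18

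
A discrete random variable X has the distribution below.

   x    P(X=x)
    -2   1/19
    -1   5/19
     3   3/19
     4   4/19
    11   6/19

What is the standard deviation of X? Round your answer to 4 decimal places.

E[X] = 84/19, E[X²] = 826/19
Var(X) = E[X²] − (E[X])² = 826/19 − 7056/361 = 8638/361
SD(X) = √(8638/361) ≈ 4.8916

4.8916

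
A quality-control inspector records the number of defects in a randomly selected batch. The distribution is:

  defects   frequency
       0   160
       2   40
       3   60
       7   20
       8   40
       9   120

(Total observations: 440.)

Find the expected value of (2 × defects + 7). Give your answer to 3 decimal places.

15.182

Total = 440, so P(defects=0) = 160/440, etc.
E[2x+7] = (4/11)·7 + (1/11)·11 + (3/22)·13 + (1/22)·21 + (1/11)·23 + (3/11)·25
     = 167/11 ≈ 15.182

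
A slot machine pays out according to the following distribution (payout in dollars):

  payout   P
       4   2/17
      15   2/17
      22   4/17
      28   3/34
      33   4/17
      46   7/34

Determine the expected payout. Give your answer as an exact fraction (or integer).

461/17 dollars

E[X] = (2/17)·4 + (2/17)·15 + (4/17)·22 + (3/34)·28 + (4/17)·33 + (7/34)·46
     = 461/17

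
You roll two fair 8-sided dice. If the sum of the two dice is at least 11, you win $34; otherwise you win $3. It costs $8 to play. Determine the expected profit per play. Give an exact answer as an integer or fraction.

331/64 dollars

E[payout] = (43/64)·3 + (21/64)·34 = 843/64
Expected profit = 843/64 − 8 = 331/64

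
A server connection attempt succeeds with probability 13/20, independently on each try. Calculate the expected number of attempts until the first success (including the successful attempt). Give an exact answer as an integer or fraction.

20/13

For a geometric distribution, E[trials] = 1/p = 1/(13/20) = 20/13.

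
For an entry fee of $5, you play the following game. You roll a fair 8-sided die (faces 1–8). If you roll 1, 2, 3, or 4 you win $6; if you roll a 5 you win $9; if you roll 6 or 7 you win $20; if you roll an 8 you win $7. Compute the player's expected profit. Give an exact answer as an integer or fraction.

$5

E[payout] = (1/2)·6 + (1/8)·7 + (1/8)·9 + (1/4)·20 = 10
Expected profit = 10 − 5 = 5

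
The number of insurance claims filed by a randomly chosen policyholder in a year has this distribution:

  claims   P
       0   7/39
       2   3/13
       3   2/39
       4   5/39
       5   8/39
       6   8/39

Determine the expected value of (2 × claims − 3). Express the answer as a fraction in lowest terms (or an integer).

49/13

E[2x-3] = (7/39)·(-3) + (3/13)·1 + (2/39)·3 + (5/39)·5 + (8/39)·7 + (8/39)·9
     = 49/13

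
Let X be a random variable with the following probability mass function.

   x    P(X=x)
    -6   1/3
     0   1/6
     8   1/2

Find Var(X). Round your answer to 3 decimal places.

40.000

E[X] = (1/3)·(-6) + (1/6)·0 + (1/2)·8 = 2
E[X²] = (1/3)·36 + (1/6)·0 + (1/2)·64 = 44
Var(X) = 44 − (2)² = 40 ≈ 40.000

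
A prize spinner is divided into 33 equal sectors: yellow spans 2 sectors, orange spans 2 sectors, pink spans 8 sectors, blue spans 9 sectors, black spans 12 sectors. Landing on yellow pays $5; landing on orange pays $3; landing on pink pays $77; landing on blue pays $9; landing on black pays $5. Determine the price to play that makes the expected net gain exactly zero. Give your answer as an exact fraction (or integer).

773/33 dollars

E[payout] = (2/33)·5 + (2/33)·3 + (8/33)·77 + (9/33)·9 + (12/33)·5 = 773/33
Fair fee = E[payout] = 773/33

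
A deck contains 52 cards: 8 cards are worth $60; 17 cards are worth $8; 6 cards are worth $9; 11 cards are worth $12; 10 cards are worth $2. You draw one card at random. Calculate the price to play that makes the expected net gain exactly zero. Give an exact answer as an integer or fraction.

411/26 dollars

E[payout] = (8/52)·60 + (17/52)·8 + (6/52)·9 + (11/52)·12 + (10/52)·2 = 411/26
Fair fee = E[payout] = 411/26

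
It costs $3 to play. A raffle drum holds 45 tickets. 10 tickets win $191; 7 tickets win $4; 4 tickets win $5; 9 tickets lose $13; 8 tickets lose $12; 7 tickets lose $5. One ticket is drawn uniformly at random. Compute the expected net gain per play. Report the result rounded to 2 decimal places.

$35.00

E[payout] = (10/45)·191 + (7/45)·4 + (4/45)·5 + (9/45)·(-13) + (8/45)·(-12) + (7/45)·(-5) = 38
Expected profit = 38 − 3 = 35 ≈ $35.00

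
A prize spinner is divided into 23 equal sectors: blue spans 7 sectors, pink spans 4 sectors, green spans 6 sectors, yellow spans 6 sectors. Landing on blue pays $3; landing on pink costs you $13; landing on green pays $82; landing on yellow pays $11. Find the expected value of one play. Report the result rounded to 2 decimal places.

E[payout] = (7/23)·3 + (4/23)·(-13) + (6/23)·82 + (6/23)·11 = 527/23
≈ $22.91

$22.91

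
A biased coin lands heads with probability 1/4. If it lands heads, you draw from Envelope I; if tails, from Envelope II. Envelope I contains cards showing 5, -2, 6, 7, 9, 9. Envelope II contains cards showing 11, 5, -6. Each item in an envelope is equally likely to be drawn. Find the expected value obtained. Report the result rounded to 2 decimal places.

3.92

E[X | Envelope I] = (5 − 2 + 6 + 7 + 9 + 9)/6 = 17/3
E[X | Envelope II] = (11 + 5 − 6)/3 = 10/3
E[X] = (1/4)·17/3 + (3/4)·10/3 = 47/12 ≈ 3.92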